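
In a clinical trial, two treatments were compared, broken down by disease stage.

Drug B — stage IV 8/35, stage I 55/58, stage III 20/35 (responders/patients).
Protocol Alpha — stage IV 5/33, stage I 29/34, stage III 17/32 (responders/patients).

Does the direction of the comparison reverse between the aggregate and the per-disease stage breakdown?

No

Stage IV: Drug B 8/35 = 22.9%, Protocol Alpha 5/33 = 15.2% → Drug B
Stage I: Drug B 55/58 = 94.8%, Protocol Alpha 29/34 = 85.3% → Drug B
Stage III: Drug B 20/35 = 57.1%, Protocol Alpha 17/32 = 53.1% → Drug B
Overall: Drug B 83/128 = 64.8%, Protocol Alpha 51/99 = 51.5% → Drug B
Drug B wins overall and in every disease group — no reversal.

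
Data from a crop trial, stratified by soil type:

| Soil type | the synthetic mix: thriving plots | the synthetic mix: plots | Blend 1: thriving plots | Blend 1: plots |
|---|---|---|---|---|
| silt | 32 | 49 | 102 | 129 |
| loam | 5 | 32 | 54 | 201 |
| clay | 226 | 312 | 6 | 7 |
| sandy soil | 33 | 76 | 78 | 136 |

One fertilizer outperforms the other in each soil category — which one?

Silt: the synthetic mix 32/49 = 65.3%, Blend 1 102/129 = 79.1% → Blend 1
Loam: the synthetic mix 5/32 = 15.6%, Blend 1 54/201 = 26.9% → Blend 1
Clay: the synthetic mix 226/312 = 72.4%, Blend 1 6/7 = 85.7% → Blend 1
Sandy soil: the synthetic mix 33/76 = 43.4%, Blend 1 78/136 = 57.4% → Blend 1
Blend 1 has the higher rate in all 4 groups.

Blend 1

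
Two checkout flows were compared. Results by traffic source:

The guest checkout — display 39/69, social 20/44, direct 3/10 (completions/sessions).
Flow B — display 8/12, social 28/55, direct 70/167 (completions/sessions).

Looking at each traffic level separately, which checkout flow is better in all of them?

Display: the guest checkout 39/69 = 56.5%, Flow B 8/12 = 66.7% → Flow B
Social: the guest checkout 20/44 = 45.5%, Flow B 28/55 = 50.9% → Flow B
Direct: the guest checkout 3/10 = 30.0%, Flow B 70/167 = 41.9% → Flow B
Flow B has the higher rate in all 3 groups.

Flow B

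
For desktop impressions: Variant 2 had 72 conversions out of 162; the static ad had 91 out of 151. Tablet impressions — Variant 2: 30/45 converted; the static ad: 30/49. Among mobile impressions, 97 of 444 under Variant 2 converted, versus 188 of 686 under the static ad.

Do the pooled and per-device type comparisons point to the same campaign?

No

Desktop: Variant 2 72/162 = 44.4%, the static ad 91/151 = 60.3% → the static ad
Tablet: Variant 2 30/45 = 66.7%, the static ad 30/49 = 61.2% → Variant 2
Mobile: Variant 2 97/444 = 21.8%, the static ad 188/686 = 27.4% → the static ad
Overall: Variant 2 199/651 = 30.6%, the static ad 309/886 = 34.9% → the static ad
Neither sweeps: Variant 2 wins 1 of 3 groups, the static ad wins 2. The static ad wins overall but not every group — no Simpson reversal.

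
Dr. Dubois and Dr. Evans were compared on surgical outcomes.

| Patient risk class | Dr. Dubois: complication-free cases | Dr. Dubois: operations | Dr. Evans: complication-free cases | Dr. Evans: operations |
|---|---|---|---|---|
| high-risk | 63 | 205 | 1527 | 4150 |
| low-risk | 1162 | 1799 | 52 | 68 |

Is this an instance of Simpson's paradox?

High-risk: Dr. Dubois 63/205 = 30.7%, Dr. Evans 1527/4150 = 36.8% → Dr. Evans
Low-risk: Dr. Dubois 1162/1799 = 64.6%, Dr. Evans 52/68 = 76.5% → Dr. Evans
Overall: Dr. Dubois 1225/2004 = 61.1%, Dr. Evans 1579/4218 = 37.4% → Dr. Dubois
Dr. Evans wins each patient risk group but Dr. Dubois wins overall — the comparison reverses. Dr. Evans's operations skew toward high-risk, which has a lower base rate.

Yes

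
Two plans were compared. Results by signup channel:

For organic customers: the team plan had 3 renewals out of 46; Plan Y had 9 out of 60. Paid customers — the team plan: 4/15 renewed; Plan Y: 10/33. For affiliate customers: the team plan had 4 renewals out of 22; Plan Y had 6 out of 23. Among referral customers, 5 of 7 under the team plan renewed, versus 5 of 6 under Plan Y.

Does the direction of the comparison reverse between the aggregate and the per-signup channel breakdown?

No

Organic: the team plan 3/46 = 6.5%, Plan Y 9/60 = 15.0% → Plan Y
Paid: the team plan 4/15 = 26.7%, Plan Y 10/33 = 30.3% → Plan Y
Affiliate: the team plan 4/22 = 18.2%, Plan Y 6/23 = 26.1% → Plan Y
Referral: the team plan 5/7 = 71.4%, Plan Y 5/6 = 83.3% → Plan Y
Overall: the team plan 16/90 = 17.8%, Plan Y 30/122 = 24.6% → Plan Y
Plan Y wins overall and in every signup group — no reversal.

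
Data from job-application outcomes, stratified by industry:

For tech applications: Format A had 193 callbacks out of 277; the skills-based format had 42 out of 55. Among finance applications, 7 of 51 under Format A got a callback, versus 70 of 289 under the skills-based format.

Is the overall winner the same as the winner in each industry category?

Tech: Format A 193/277 = 69.7%, the skills-based format 42/55 = 76.4% → the skills-based format
Finance: Format A 7/51 = 13.7%, the skills-based format 70/289 = 24.2% → the skills-based format
Overall: Format A 200/328 = 61.0%, the skills-based format 112/344 = 32.6% → Format A
The skills-based format wins each industry group but Format A wins overall — the comparison reverses. The skills-based format's applications skew toward finance, which has a lower base rate.

No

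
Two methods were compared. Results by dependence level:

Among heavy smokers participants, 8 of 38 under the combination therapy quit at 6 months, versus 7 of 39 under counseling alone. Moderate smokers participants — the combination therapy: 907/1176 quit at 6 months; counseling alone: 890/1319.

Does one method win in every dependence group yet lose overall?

Heavy smokers: the combination therapy 8/38 = 21.1%, counseling alone 7/39 = 17.9% → the combination therapy
Moderate smokers: the combination therapy 907/1176 = 77.1%, counseling alone 890/1319 = 67.5% → the combination therapy
Overall: the combination therapy 915/1214 = 75.4%, counseling alone 897/1358 = 66.1% → the combination therapy
The combination therapy wins overall and in every dependence group — no reversal.

No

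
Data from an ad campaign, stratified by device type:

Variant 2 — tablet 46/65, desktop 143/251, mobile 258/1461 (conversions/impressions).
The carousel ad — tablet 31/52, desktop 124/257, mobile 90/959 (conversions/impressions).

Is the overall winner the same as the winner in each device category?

Tablet: Variant 2 46/65 = 70.8%, the carousel ad 31/52 = 59.6% → Variant 2
Desktop: Variant 2 143/251 = 57.0%, the carousel ad 124/257 = 48.2% → Variant 2
Mobile: Variant 2 258/1461 = 17.7%, the carousel ad 90/959 = 9.4% → Variant 2
Overall: Variant 2 447/1777 = 25.2%, the carousel ad 245/1268 = 19.3% → Variant 2
Variant 2 wins overall and in every device group — no reversal.

Yes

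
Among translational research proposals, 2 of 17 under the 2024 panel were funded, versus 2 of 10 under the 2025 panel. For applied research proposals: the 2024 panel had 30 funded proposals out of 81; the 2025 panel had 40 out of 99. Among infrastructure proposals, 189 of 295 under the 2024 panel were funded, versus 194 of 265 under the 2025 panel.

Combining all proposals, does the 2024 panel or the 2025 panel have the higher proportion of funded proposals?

Translational research: the 2024 panel 2/17 = 11.8%, the 2025 panel 2/10 = 20.0% → the 2025 panel
Applied research: the 2024 panel 30/81 = 37.0%, the 2025 panel 40/99 = 40.4% → the 2025 panel
Infrastructure: the 2024 panel 189/295 = 64.1%, the 2025 panel 194/265 = 73.2% → the 2025 panel
Overall: the 2024 panel 221/393 = 56.2%, the 2025 panel 236/374 = 63.1% → the 2025 panel

the 2025 panel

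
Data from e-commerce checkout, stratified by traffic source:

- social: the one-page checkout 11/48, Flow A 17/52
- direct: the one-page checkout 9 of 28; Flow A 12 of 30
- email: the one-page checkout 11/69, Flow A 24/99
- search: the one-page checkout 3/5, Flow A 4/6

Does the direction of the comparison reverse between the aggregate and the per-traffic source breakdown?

No

Social: the one-page checkout 11/48 = 22.9%, Flow A 17/52 = 32.7% → Flow A
Direct: the one-page checkout 9/28 = 32.1%, Flow A 12/30 = 40.0% → Flow A
Email: the one-page checkout 11/69 = 15.9%, Flow A 24/99 = 24.2% → Flow A
Search: the one-page checkout 3/5 = 60.0%, Flow A 4/6 = 66.7% → Flow A
Overall: the one-page checkout 34/150 = 22.7%, Flow A 57/187 = 30.5% → Flow A
Flow A wins overall and in every traffic group — no reversal.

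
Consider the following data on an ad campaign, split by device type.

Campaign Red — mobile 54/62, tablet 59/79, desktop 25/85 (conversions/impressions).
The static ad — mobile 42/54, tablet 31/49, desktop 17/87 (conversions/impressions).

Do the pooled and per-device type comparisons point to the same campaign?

Yes

Mobile: Campaign Red 54/62 = 87.1%, the static ad 42/54 = 77.8% → Campaign Red
Tablet: Campaign Red 59/79 = 74.7%, the static ad 31/49 = 63.3% → Campaign Red
Desktop: Campaign Red 25/85 = 29.4%, the static ad 17/87 = 19.5% → Campaign Red
Overall: Campaign Red 138/226 = 61.1%, the static ad 90/190 = 47.4% → Campaign Red
Campaign Red wins overall and in every device group — no reversal.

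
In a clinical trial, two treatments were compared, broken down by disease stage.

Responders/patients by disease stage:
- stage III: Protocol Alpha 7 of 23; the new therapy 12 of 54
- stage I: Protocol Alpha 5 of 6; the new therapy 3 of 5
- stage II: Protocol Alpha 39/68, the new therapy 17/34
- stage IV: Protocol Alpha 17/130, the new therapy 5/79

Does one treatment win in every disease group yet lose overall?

Stage III: Protocol Alpha 7/23 = 30.4%, the new therapy 12/54 = 22.2% → Protocol Alpha
Stage I: Protocol Alpha 5/6 = 83.3%, the new therapy 3/5 = 60.0% → Protocol Alpha
Stage II: Protocol Alpha 39/68 = 57.4%, the new therapy 17/34 = 50.0% → Protocol Alpha
Stage IV: Protocol Alpha 17/130 = 13.1%, the new therapy 5/79 = 6.3% → Protocol Alpha
Overall: Protocol Alpha 68/227 = 30.0%, the new therapy 37/172 = 21.5% → Protocol Alpha
Protocol Alpha wins overall and in every disease group — no reversal.

No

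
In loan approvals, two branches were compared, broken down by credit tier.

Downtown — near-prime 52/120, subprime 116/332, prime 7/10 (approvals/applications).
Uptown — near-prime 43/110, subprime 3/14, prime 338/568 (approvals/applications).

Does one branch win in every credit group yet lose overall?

Near-prime: Downtown 52/120 = 43.3%, Uptown 43/110 = 39.1% → Downtown
Subprime: Downtown 116/332 = 34.9%, Uptown 3/14 = 21.4% → Downtown
Prime: Downtown 7/10 = 70.0%, Uptown 338/568 = 59.5% → Downtown
Overall: Downtown 175/462 = 37.9%, Uptown 384/692 = 55.5% → Uptown
Downtown wins each credit group but Uptown wins overall — the comparison reverses. Downtown's applications skew toward subprime, which has a lower base rate.

Yes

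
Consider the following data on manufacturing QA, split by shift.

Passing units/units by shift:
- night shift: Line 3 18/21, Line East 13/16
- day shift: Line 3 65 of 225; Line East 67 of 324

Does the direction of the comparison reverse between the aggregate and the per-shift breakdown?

Night shift: Line 3 18/21 = 85.7%, Line East 13/16 = 81.2% → Line 3
Day shift: Line 3 65/225 = 28.9%, Line East 67/324 = 20.7% → Line 3
Overall: Line 3 83/246 = 33.7%, Line East 80/340 = 23.5% → Line 3
Line 3 wins overall and in every shift group — no reversal.

No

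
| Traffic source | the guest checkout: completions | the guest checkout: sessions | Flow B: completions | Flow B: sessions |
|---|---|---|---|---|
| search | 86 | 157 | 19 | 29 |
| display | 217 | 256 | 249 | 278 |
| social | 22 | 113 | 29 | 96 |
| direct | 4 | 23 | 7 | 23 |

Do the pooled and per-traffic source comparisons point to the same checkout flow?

Search: the guest checkout 86/157 = 54.8%, Flow B 19/29 = 65.5% → Flow B
Display: the guest checkout 217/256 = 84.8%, Flow B 249/278 = 89.6% → Flow B
Social: the guest checkout 22/113 = 19.5%, Flow B 29/96 = 30.2% → Flow B
Direct: the guest checkout 4/23 = 17.4%, Flow B 7/23 = 30.4% → Flow B
Overall: the guest checkout 329/549 = 59.9%, Flow B 304/426 = 71.4% → Flow B
Flow B wins overall and in every traffic group — no reversal.

Yes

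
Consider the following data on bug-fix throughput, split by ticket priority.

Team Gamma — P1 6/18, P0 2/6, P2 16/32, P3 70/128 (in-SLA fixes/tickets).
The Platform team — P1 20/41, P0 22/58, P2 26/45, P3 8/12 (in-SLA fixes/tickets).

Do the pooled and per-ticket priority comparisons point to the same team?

P1: Team Gamma 6/18 = 33.3%, the Platform team 20/41 = 48.8% → the Platform team
P0: Team Gamma 2/6 = 33.3%, the Platform team 22/58 = 37.9% → the Platform team
P2: Team Gamma 16/32 = 50.0%, the Platform team 26/45 = 57.8% → the Platform team
P3: Team Gamma 70/128 = 54.7%, the Platform team 8/12 = 66.7% → the Platform team
Overall: Team Gamma 94/184 = 51.1%, the Platform team 76/156 = 48.7% → Team Gamma
The Platform team wins each ticket group but Team Gamma wins overall — the comparison reverses. The Platform team's tickets skew toward P0, which has a lower base rate.

No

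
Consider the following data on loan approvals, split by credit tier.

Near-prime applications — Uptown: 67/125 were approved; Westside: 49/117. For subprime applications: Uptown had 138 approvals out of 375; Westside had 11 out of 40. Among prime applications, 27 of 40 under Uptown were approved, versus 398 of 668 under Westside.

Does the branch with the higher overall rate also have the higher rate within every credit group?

Near-prime: Uptown 67/125 = 53.6%, Westside 49/117 = 41.9% → Uptown
Subprime: Uptown 138/375 = 36.8%, Westside 11/40 = 27.5% → Uptown
Prime: Uptown 27/40 = 67.5%, Westside 398/668 = 59.6% → Uptown
Overall: Uptown 232/540 = 43.0%, Westside 458/825 = 55.5% → Westside
Uptown wins each credit group but Westside wins overall — the comparison reverses. Uptown's applications skew toward subprime, which has a lower base rate.

No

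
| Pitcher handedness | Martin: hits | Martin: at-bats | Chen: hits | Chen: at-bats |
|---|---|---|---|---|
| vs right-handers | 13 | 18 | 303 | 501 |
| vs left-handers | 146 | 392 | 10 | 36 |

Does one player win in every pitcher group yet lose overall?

Vs right-handers: Martin 13/18 = 72.2%, Chen 303/501 = 60.5% → Martin
Vs left-handers: Martin 146/392 = 37.2%, Chen 10/36 = 27.8% → Martin
Overall: Martin 159/410 = 38.8%, Chen 313/537 = 58.3% → Chen
Martin wins each pitcher group but Chen wins overall — the comparison reverses. Martin's at-bats skew toward vs left-handers, which has a lower base rate.

Yes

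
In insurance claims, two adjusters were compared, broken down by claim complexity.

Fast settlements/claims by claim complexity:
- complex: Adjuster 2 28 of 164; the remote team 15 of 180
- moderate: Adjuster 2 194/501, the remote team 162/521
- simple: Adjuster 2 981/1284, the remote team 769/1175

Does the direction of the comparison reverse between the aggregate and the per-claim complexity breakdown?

Complex: Adjuster 2 28/164 = 17.1%, the remote team 15/180 = 8.3% → Adjuster 2
Moderate: Adjuster 2 194/501 = 38.7%, the remote team 162/521 = 31.1% → Adjuster 2
Simple: Adjuster 2 981/1284 = 76.4%, the remote team 769/1175 = 65.4% → Adjuster 2
Overall: Adjuster 2 1203/1949 = 61.7%, the remote team 946/1876 = 50.4% → Adjuster 2
Adjuster 2 wins overall and in every claim group — no reversal.

No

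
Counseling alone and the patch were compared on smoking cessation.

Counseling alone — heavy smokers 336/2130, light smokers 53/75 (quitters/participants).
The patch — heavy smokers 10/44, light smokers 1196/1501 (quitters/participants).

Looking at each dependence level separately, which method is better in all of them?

the patch

Heavy smokers: counseling alone 336/2130 = 15.8%, the patch 10/44 = 22.7% → the patch
Light smokers: counseling alone 53/75 = 70.7%, the patch 1196/1501 = 79.7% → the patch
The patch has the higher rate in both groups.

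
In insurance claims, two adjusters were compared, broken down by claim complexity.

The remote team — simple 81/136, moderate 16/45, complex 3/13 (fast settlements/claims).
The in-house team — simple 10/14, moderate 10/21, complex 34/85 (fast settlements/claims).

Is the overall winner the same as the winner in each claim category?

No

Simple: the remote team 81/136 = 59.6%, the in-house team 10/14 = 71.4% → the in-house team
Moderate: the remote team 16/45 = 35.6%, the in-house team 10/21 = 47.6% → the in-house team
Complex: the remote team 3/13 = 23.1%, the in-house team 34/85 = 40.0% → the in-house team
Overall: the remote team 100/194 = 51.5%, the in-house team 54/120 = 45.0% → the remote team
The in-house team wins each claim group but the remote team wins overall — the comparison reverses. The in-house team's claims skew toward complex, which has a lower base rate.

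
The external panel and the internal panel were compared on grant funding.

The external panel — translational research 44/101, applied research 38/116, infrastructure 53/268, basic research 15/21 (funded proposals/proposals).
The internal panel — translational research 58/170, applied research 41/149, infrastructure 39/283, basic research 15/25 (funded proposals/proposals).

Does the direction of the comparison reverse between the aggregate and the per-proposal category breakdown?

No

Translational research: the external panel 44/101 = 43.6%, the internal panel 58/170 = 34.1% → the external panel
Applied research: the external panel 38/116 = 32.8%, the internal panel 41/149 = 27.5% → the external panel
Infrastructure: the external panel 53/268 = 19.8%, the internal panel 39/283 = 13.8% → the external panel
Basic research: the external panel 15/21 = 71.4%, the internal panel 15/25 = 60.0% → the external panel
Overall: the external panel 150/506 = 29.6%, the internal panel 153/627 = 24.4% → the external panel
The external panel wins overall and in every proposal group — no reversal.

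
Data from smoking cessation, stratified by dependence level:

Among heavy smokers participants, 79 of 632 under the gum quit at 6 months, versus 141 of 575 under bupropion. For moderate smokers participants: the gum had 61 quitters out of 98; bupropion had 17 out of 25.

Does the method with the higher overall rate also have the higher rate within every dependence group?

Yes

Heavy smokers: the gum 79/632 = 12.5%, bupropion 141/575 = 24.5% → bupropion
Moderate smokers: the gum 61/98 = 62.2%, bupropion 17/25 = 68.0% → bupropion
Overall: the gum 140/730 = 19.2%, bupropion 158/600 = 26.3% → bupropion
Bupropion wins overall and in every dependence group — no reversal.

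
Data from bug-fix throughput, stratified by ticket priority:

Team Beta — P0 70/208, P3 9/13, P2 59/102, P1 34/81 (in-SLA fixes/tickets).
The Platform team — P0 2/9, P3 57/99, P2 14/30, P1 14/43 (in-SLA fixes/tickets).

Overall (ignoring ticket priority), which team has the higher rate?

the Platform team

P0: Team Beta 70/208 = 33.7%, the Platform team 2/9 = 22.2% → Team Beta
P3: Team Beta 9/13 = 69.2%, the Platform team 57/99 = 57.6% → Team Beta
P2: Team Beta 59/102 = 57.8%, the Platform team 14/30 = 46.7% → Team Beta
P1: Team Beta 34/81 = 42.0%, the Platform team 14/43 = 32.6% → Team Beta
Overall: Team Beta 172/404 = 42.6%, the Platform team 87/181 = 48.1% → the Platform team
(Team Beta wins every ticket group but the Platform team wins overall — Team Beta's tickets skew toward the low-rate P0 group.)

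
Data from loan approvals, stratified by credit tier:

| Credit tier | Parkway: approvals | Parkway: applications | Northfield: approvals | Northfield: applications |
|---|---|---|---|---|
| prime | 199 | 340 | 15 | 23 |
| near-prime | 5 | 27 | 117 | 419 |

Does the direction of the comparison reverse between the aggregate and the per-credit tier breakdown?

Yes

Prime: Parkway 199/340 = 58.5%, Northfield 15/23 = 65.2% → Northfield
Near-prime: Parkway 5/27 = 18.5%, Northfield 117/419 = 27.9% → Northfield
Overall: Parkway 204/367 = 55.6%, Northfield 132/442 = 29.9% → Parkway
Northfield wins each credit group but Parkway wins overall — the comparison reverses. Northfield's applications skew toward near-prime, which has a lower base rate.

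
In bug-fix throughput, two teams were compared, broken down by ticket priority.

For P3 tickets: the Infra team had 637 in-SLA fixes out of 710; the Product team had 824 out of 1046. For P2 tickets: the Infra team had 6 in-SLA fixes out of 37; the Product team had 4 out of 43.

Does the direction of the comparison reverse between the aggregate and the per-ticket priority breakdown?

P3: the Infra team 637/710 = 89.7%, the Product team 824/1046 = 78.8% → the Infra team
P2: the Infra team 6/37 = 16.2%, the Product team 4/43 = 9.3% → the Infra team
Overall: the Infra team 643/747 = 86.1%, the Product team 828/1089 = 76.0% → the Infra team
The Infra team wins overall and in every ticket group — no reversal.

No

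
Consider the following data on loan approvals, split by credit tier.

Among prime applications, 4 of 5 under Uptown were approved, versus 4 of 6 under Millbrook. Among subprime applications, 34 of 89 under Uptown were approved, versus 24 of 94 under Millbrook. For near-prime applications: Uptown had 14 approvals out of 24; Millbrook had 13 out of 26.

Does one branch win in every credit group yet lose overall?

No

Prime: Uptown 4/5 = 80.0%, Millbrook 4/6 = 66.7% → Uptown
Subprime: Uptown 34/89 = 38.2%, Millbrook 24/94 = 25.5% → Uptown
Near-prime: Uptown 14/24 = 58.3%, Millbrook 13/26 = 50.0% → Uptown
Overall: Uptown 52/118 = 44.1%, Millbrook 41/126 = 32.5% → Uptown
Uptown wins overall and in every credit group — no reversal.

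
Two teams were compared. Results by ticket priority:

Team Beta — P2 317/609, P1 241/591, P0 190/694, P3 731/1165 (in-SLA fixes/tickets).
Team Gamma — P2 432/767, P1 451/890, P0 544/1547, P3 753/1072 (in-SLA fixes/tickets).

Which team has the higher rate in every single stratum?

Team Gamma

P2: Team Beta 317/609 = 52.1%, Team Gamma 432/767 = 56.3% → Team Gamma
P1: Team Beta 241/591 = 40.8%, Team Gamma 451/890 = 50.7% → Team Gamma
P0: Team Beta 190/694 = 27.4%, Team Gamma 544/1547 = 35.2% → Team Gamma
P3: Team Beta 731/1165 = 62.7%, Team Gamma 753/1072 = 70.2% → Team Gamma
Team Gamma has the higher rate in all 4 groups.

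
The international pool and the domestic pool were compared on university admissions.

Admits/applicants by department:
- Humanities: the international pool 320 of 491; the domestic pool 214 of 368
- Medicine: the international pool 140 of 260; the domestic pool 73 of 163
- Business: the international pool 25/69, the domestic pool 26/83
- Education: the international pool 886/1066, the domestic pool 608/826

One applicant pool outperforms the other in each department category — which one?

Humanities: the international pool 320/491 = 65.2%, the domestic pool 214/368 = 58.2% → the international pool
Medicine: the international pool 140/260 = 53.8%, the domestic pool 73/163 = 44.8% → the international pool
Business: the international pool 25/69 = 36.2%, the domestic pool 26/83 = 31.3% → the international pool
Education: the international pool 886/1066 = 83.1%, the domestic pool 608/826 = 73.6% → the international pool
The international pool has the higher rate in all 4 groups.

the international pool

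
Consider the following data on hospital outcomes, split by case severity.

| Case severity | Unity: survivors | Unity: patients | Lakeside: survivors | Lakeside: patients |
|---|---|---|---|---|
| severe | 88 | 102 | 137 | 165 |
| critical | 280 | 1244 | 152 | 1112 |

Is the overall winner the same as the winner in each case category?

Yes

Severe: Unity 88/102 = 86.3%, Lakeside 137/165 = 83.0% → Unity
Critical: Unity 280/1244 = 22.5%, Lakeside 152/1112 = 13.7% → Unity
Overall: Unity 368/1346 = 27.3%, Lakeside 289/1277 = 22.6% → Unity
Unity wins overall and in every case group — no reversal.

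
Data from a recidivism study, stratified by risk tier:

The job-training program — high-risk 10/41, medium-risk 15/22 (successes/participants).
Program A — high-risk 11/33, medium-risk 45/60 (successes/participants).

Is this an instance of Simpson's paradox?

No

High-risk: the job-training program 10/41 = 24.4%, Program A 11/33 = 33.3% → Program A
Medium-risk: the job-training program 15/22 = 68.2%, Program A 45/60 = 75.0% → Program A
Overall: the job-training program 25/63 = 39.7%, Program A 56/93 = 60.2% → Program A
Program A wins overall and in every risk group — no reversal.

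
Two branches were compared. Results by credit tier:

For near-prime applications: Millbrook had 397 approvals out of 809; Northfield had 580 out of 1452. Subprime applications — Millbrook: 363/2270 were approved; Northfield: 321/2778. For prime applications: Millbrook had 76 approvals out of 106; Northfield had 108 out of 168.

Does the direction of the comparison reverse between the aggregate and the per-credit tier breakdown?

Near-prime: Millbrook 397/809 = 49.1%, Northfield 580/1452 = 39.9% → Millbrook
Subprime: Millbrook 363/2270 = 16.0%, Northfield 321/2778 = 11.6% → Millbrook
Prime: Millbrook 76/106 = 71.7%, Northfield 108/168 = 64.3% → Millbrook
Overall: Millbrook 836/3185 = 26.2%, Northfield 1009/4398 = 22.9% → Millbrook
Millbrook wins overall and in every credit group — no reversal.

No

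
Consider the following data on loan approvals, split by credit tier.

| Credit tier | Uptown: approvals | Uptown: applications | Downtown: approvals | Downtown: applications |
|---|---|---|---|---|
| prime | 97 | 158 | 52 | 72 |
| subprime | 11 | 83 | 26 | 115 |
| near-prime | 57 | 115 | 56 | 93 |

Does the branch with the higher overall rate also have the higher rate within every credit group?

Prime: Uptown 97/158 = 61.4%, Downtown 52/72 = 72.2% → Downtown
Subprime: Uptown 11/83 = 13.3%, Downtown 26/115 = 22.6% → Downtown
Near-prime: Uptown 57/115 = 49.6%, Downtown 56/93 = 60.2% → Downtown
Overall: Uptown 165/356 = 46.3%, Downtown 134/280 = 47.9% → Downtown
Downtown wins overall and in every credit group — no reversal.

Yes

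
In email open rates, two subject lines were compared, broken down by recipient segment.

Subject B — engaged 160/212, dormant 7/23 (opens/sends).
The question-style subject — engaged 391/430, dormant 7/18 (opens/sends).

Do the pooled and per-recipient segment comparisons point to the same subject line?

Engaged: Subject B 160/212 = 75.5%, the question-style subject 391/430 = 90.9% → the question-style subject
Dormant: Subject B 7/23 = 30.4%, the question-style subject 7/18 = 38.9% → the question-style subject
Overall: Subject B 167/235 = 71.1%, the question-style subject 398/448 = 88.8% → the question-style subject
The question-style subject wins overall and in every recipient group — no reversal.

Yes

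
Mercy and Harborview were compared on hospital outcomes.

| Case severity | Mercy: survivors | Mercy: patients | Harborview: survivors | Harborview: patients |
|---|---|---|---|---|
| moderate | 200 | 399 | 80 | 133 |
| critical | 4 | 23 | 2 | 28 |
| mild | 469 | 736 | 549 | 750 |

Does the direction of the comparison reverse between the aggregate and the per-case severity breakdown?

No

Moderate: Mercy 200/399 = 50.1%, Harborview 80/133 = 60.2% → Harborview
Critical: Mercy 4/23 = 17.4%, Harborview 2/28 = 7.1% → Mercy
Mild: Mercy 469/736 = 63.7%, Harborview 549/750 = 73.2% → Harborview
Overall: Mercy 673/1158 = 58.1%, Harborview 631/911 = 69.3% → Harborview
Neither sweeps: Mercy wins 1 of 3 groups, Harborview wins 2. Harborview wins overall but not every group — no Simpson reversal.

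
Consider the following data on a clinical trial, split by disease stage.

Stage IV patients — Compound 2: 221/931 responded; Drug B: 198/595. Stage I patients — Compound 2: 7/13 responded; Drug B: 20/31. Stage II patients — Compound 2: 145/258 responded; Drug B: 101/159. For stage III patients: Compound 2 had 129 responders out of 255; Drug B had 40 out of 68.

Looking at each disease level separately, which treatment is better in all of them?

Stage IV: Compound 2 221/931 = 23.7%, Drug B 198/595 = 33.3% → Drug B
Stage I: Compound 2 7/13 = 53.8%, Drug B 20/31 = 64.5% → Drug B
Stage II: Compound 2 145/258 = 56.2%, Drug B 101/159 = 63.5% → Drug B
Stage III: Compound 2 129/255 = 50.6%, Drug B 40/68 = 58.8% → Drug B
Drug B has the higher rate in all 4 groups.

Drug B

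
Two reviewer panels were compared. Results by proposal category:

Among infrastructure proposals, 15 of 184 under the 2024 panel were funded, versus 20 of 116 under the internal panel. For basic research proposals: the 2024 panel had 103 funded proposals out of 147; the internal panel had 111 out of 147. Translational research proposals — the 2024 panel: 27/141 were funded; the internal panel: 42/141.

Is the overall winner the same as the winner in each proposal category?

Yes

Infrastructure: the 2024 panel 15/184 = 8.2%, the internal panel 20/116 = 17.2% → the internal panel
Basic research: the 2024 panel 103/147 = 70.1%, the internal panel 111/147 = 75.5% → the internal panel
Translational research: the 2024 panel 27/141 = 19.1%, the internal panel 42/141 = 29.8% → the internal panel
Overall: the 2024 panel 145/472 = 30.7%, the internal panel 173/404 = 42.8% → the internal panel
The internal panel wins overall and in every proposal group — no reversal.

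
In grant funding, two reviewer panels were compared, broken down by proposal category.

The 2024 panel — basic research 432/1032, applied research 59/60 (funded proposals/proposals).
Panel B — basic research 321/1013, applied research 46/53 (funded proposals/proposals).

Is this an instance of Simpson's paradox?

No

Basic research: the 2024 panel 432/1032 = 41.9%, Panel B 321/1013 = 31.7% → the 2024 panel
Applied research: the 2024 panel 59/60 = 98.3%, Panel B 46/53 = 86.8% → the 2024 panel
Overall: the 2024 panel 491/1092 = 45.0%, Panel B 367/1066 = 34.4% → the 2024 panel
The 2024 panel wins overall and in every proposal group — no reversal.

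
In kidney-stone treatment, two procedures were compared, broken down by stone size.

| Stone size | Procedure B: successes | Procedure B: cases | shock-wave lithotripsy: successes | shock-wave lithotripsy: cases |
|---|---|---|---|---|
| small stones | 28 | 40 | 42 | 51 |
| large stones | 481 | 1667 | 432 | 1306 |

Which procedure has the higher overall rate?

shock-wave lithotripsy

Small stones: Procedure B 28/40 = 70.0%, shock-wave lithotripsy 42/51 = 82.4% → shock-wave lithotripsy
Large stones: Procedure B 481/1667 = 28.9%, shock-wave lithotripsy 432/1306 = 33.1% → shock-wave lithotripsy
Overall: Procedure B 509/1707 = 29.8%, shock-wave lithotripsy 474/1357 = 34.9% → shock-wave lithotripsy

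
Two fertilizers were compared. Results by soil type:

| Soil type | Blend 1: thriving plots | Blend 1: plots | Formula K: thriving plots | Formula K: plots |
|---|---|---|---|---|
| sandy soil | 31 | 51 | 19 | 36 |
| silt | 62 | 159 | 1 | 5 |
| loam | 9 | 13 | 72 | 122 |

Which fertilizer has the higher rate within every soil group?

Sandy soil: Blend 1 31/51 = 60.8%, Formula K 19/36 = 52.8% → Blend 1
Silt: Blend 1 62/159 = 39.0%, Formula K 1/5 = 20.0% → Blend 1
Loam: Blend 1 9/13 = 69.2%, Formula K 72/122 = 59.0% → Blend 1
Blend 1 has the higher rate in all 3 groups.

Blend 1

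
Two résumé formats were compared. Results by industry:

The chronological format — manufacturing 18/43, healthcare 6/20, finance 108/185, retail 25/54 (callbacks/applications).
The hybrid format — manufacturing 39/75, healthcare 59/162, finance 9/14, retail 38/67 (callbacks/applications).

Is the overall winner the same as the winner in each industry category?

No

Manufacturing: the chronological format 18/43 = 41.9%, the hybrid format 39/75 = 52.0% → the hybrid format
Healthcare: the chronological format 6/20 = 30.0%, the hybrid format 59/162 = 36.4% → the hybrid format
Finance: the chronological format 108/185 = 58.4%, the hybrid format 9/14 = 64.3% → the hybrid format
Retail: the chronological format 25/54 = 46.3%, the hybrid format 38/67 = 56.7% → the hybrid format
Overall: the chronological format 157/302 = 52.0%, the hybrid format 145/318 = 45.6% → the chronological format
The hybrid format wins each industry group but the chronological format wins overall — the comparison reverses. The hybrid format's applications skew toward healthcare, which has a lower base rate.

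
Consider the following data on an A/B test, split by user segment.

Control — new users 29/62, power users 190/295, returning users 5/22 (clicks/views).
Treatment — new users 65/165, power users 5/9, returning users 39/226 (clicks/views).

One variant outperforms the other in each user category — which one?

Control

New users: Control 29/62 = 46.8%, Treatment 65/165 = 39.4% → Control
Power users: Control 190/295 = 64.4%, Treatment 5/9 = 55.6% → Control
Returning users: Control 5/22 = 22.7%, Treatment 39/226 = 17.3% → Control
Control has the higher rate in all 3 groups.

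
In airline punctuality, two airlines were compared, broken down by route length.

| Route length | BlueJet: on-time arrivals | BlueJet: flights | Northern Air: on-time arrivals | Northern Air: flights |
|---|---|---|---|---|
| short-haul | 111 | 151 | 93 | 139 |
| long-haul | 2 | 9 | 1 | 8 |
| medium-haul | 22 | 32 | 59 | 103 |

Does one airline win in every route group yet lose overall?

No

Short-haul: BlueJet 111/151 = 73.5%, Northern Air 93/139 = 66.9% → BlueJet
Long-haul: BlueJet 2/9 = 22.2%, Northern Air 1/8 = 12.5% → BlueJet
Medium-haul: BlueJet 22/32 = 68.8%, Northern Air 59/103 = 57.3% → BlueJet
Overall: BlueJet 135/192 = 70.3%, Northern Air 153/250 = 61.2% → BlueJet
BlueJet wins overall and in every route group — no reversal.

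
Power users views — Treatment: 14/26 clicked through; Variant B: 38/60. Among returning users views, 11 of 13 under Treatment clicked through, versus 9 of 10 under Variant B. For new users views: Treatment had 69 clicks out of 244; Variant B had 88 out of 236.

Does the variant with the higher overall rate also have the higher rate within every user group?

Yes

Power users: Treatment 14/26 = 53.8%, Variant B 38/60 = 63.3% → Variant B
Returning users: Treatment 11/13 = 84.6%, Variant B 9/10 = 90.0% → Variant B
New users: Treatment 69/244 = 28.3%, Variant B 88/236 = 37.3% → Variant B
Overall: Treatment 94/283 = 33.2%, Variant B 135/306 = 44.1% → Variant B
Variant B wins overall and in every user group — no reversal.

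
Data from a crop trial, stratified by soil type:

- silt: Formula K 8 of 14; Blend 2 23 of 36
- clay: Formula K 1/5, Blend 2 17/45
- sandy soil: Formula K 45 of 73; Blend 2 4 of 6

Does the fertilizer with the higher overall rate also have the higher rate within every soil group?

Silt: Formula K 8/14 = 57.1%, Blend 2 23/36 = 63.9% → Blend 2
Clay: Formula K 1/5 = 20.0%, Blend 2 17/45 = 37.8% → Blend 2
Sandy soil: Formula K 45/73 = 61.6%, Blend 2 4/6 = 66.7% → Blend 2
Overall: Formula K 54/92 = 58.7%, Blend 2 44/87 = 50.6% → Formula K
Blend 2 wins each soil group but Formula K wins overall — the comparison reverses. Blend 2's plots skew toward clay, which has a lower base rate.

No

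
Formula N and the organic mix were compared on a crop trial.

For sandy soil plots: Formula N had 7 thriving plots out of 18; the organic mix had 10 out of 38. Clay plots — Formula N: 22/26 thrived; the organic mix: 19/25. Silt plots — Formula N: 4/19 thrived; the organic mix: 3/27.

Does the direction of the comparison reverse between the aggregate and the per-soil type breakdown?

Sandy soil: Formula N 7/18 = 38.9%, the organic mix 10/38 = 26.3% → Formula N
Clay: Formula N 22/26 = 84.6%, the organic mix 19/25 = 76.0% → Formula N
Silt: Formula N 4/19 = 21.1%, the organic mix 3/27 = 11.1% → Formula N
Overall: Formula N 33/63 = 52.4%, the organic mix 32/90 = 35.6% → Formula N
Formula N wins overall and in every soil group — no reversal.

No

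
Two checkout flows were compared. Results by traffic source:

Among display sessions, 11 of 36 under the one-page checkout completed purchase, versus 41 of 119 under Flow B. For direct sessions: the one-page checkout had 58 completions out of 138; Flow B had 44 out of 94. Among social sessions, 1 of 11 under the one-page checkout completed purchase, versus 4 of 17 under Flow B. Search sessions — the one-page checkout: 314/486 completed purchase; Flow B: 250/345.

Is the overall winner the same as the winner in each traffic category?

Display: the one-page checkout 11/36 = 30.6%, Flow B 41/119 = 34.5% → Flow B
Direct: the one-page checkout 58/138 = 42.0%, Flow B 44/94 = 46.8% → Flow B
Social: the one-page checkout 1/11 = 9.1%, Flow B 4/17 = 23.5% → Flow B
Search: the one-page checkout 314/486 = 64.6%, Flow B 250/345 = 72.5% → Flow B
Overall: the one-page checkout 384/671 = 57.2%, Flow B 339/575 = 59.0% → Flow B
Flow B wins overall and in every traffic group — no reversal.

Yes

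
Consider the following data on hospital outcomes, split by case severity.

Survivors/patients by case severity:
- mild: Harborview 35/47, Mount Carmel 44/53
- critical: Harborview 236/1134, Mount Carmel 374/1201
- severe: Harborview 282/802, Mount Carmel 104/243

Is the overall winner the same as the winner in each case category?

Mild: Harborview 35/47 = 74.5%, Mount Carmel 44/53 = 83.0% → Mount Carmel
Critical: Harborview 236/1134 = 20.8%, Mount Carmel 374/1201 = 31.1% → Mount Carmel
Severe: Harborview 282/802 = 35.2%, Mount Carmel 104/243 = 42.8% → Mount Carmel
Overall: Harborview 553/1983 = 27.9%, Mount Carmel 522/1497 = 34.9% → Mount Carmel
Mount Carmel wins overall and in every case group — no reversal.

Yes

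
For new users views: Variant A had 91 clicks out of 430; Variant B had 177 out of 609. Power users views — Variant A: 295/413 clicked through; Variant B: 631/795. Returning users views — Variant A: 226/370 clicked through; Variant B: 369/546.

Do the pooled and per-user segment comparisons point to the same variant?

Yes

New users: Variant A 91/430 = 21.2%, Variant B 177/609 = 29.1% → Variant B
Power users: Variant A 295/413 = 71.4%, Variant B 631/795 = 79.4% → Variant B
Returning users: Variant A 226/370 = 61.1%, Variant B 369/546 = 67.6% → Variant B
Overall: Variant A 612/1213 = 50.5%, Variant B 1177/1950 = 60.4% → Variant B
Variant B wins overall and in every user group — no reversal.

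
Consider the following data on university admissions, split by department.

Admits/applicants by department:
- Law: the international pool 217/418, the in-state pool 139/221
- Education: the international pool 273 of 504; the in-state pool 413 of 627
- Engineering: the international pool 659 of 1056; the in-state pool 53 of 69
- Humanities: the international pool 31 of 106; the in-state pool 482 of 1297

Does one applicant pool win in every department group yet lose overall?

Yes

Law: the international pool 217/418 = 51.9%, the in-state pool 139/221 = 62.9% → the in-state pool
Education: the international pool 273/504 = 54.2%, the in-state pool 413/627 = 65.9% → the in-state pool
Engineering: the international pool 659/1056 = 62.4%, the in-state pool 53/69 = 76.8% → the in-state pool
Humanities: the international pool 31/106 = 29.2%, the in-state pool 482/1297 = 37.2% → the in-state pool
Overall: the international pool 1180/2084 = 56.6%, the in-state pool 1087/2214 = 49.1% → the international pool
The in-state pool wins each department group but the international pool wins overall — the comparison reverses. The in-state pool's applicants skew toward Humanities, which has a lower base rate.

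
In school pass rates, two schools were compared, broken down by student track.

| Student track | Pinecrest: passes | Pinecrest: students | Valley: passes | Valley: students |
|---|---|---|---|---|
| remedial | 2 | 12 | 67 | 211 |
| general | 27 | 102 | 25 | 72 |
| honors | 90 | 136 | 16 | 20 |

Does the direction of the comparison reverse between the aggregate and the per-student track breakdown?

Yes

Remedial: Pinecrest 2/12 = 16.7%, Valley 67/211 = 31.8% → Valley
General: Pinecrest 27/102 = 26.5%, Valley 25/72 = 34.7% → Valley
Honors: Pinecrest 90/136 = 66.2%, Valley 16/20 = 80.0% → Valley
Overall: Pinecrest 119/250 = 47.6%, Valley 108/303 = 35.6% → Pinecrest
Valley wins each student group but Pinecrest wins overall — the comparison reverses. Valley's students skew toward remedial, which has a lower base rate.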